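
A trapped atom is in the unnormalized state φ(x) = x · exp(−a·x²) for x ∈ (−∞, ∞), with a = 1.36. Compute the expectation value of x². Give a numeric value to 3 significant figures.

⟨x²⟩ = ∫ x²·|φ|² dx / ∫|φ|² dx (integrals over the domain).
Expand each integrand as polynomial × e^(−2ax²) and use ∫x^(2j)·e^(−2ax²) dx = (2j−1)!!/(4a)^j · √(π/(2a)), odd powers → 0; here √(π/(2a)) = 1.0747.
State is unnormalized: ∫|φ|² dx = 0.19756, and ∫φ*·x²·φ dx = 0.10895, so ⟨x²⟩ = 0.10895 / 0.19756.
⟨x²⟩ = 0.55147.

0.551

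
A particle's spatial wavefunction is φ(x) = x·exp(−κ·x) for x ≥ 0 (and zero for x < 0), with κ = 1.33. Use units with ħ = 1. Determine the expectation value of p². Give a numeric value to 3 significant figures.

p² φ = −ħ² d²φ/dx²; ⟨p²⟩ = −ħ² ∫ φ*·φ'' dx / ∫|φ|² dx.
Differentiate x·exp(−κ·x) with the product rule; every integrand then reduces to terms xʲ·e^(−2κx) on [0, ∞), with ∫₀^∞ xʲ·e^(−2κx) dx = j!/(2κ)^(j+1).
State is unnormalized: ∫|φ|² dx = 0.10626, and ∫φ*·(−ħ² φ'') dx = 0.18797, so ⟨p²⟩ = 0.18797 / 0.10626.
⟨p²⟩ = 1.7689.

1.77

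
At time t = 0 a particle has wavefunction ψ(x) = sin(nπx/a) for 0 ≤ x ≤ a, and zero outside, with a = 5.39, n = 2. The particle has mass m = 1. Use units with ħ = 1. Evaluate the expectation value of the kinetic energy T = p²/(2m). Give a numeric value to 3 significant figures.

0.679

T = −(ħ²/2m) d²/dx², so ⟨T⟩ = −(ħ²/2m) ∫ ψ*·ψ'' dx / ∫|ψ|² dx; with m = 1.
d/dx sin(nπx/a) = (nπ/a)·cos(nπx/a) and d²/dx² sin(nπx/a) = −(nπ/a)²·sin(nπx/a); on 0 ≤ x ≤ a, ∫sin²(nπx/a) dx = a/2 and ∫sin(nπx/a)·cos(nπx/a) dx = 0.
State is unnormalized: ∫|ψ|² dx = 2.6950, and ∫ψ*·(−ħ²/2m · ψ'') dx = 1.8311, so ⟨T⟩ = 1.8311 / 2.6950.
⟨T⟩ = 0.67944.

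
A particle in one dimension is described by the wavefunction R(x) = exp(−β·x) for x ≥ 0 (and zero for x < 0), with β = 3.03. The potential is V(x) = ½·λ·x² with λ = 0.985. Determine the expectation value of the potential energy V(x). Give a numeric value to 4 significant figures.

⟨V⟩ = ∫ V(x)·|R|² dx / ∫|R|² dx.
Every integrand reduces to terms xʲ·e^(−2βx) on [0, ∞); use ∫₀^∞ xʲ·e^(−2βx) dx = j!/(2β)^(j+1).
State is unnormalized: ∫|R|² dx = 0.16502, and ∫R*·V(x)·R dx = 0.0044261, so ⟨V⟩ = 0.0044261 / 0.16502.
⟨V⟩ = 0.026822.

0.02682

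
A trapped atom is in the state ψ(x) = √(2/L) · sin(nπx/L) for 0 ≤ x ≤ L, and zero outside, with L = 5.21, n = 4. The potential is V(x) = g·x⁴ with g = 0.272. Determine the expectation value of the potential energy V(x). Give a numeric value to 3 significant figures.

38.8

⟨V⟩ = ∫ V(x)·|ψ|² dx.
With sin²θ = (1 − cos2θ)/2 on 0 ≤ x ≤ L: ∫sin²(nπx/L) dx = L/2, ∫x·sin²(nπx/L) dx = L²/4, ∫x²·sin²(nπx/L) dx = L³·(1/6 − 1/(4n²π²)); higher powers xᵏ the same way, integrating xᵏ·cos(2nπx/L) by parts.
⟨V⟩ = 38.825.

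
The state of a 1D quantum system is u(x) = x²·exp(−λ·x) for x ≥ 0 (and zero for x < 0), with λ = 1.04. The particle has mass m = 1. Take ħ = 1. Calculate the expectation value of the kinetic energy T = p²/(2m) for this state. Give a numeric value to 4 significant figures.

0.1803

T = −(ħ²/2m) d²/dx², so ⟨T⟩ = −(ħ²/2m) ∫ u*·u'' dx / ∫|u|² dx; with m = 1.
Differentiate x²·exp(−λ·x) with the product rule; every integrand then reduces to terms xʲ·e^(−2λx) on [0, ∞), with ∫₀^∞ xʲ·e^(−2λx) dx = j!/(2λ)^(j+1).
State is unnormalized: ∫|u|² dx = 0.61645, and ∫u*·(−ħ²/2m · u'') dx = 0.11112, so ⟨T⟩ = 0.11112 / 0.61645.
⟨T⟩ = 0.18027.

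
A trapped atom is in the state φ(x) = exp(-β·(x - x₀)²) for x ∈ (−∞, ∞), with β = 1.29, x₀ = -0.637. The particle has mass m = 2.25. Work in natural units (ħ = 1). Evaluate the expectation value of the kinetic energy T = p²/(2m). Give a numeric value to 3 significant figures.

T = −(ħ²/2m) d²/dx², so ⟨T⟩ = −(ħ²/2m) ∫ φ*·φ'' dx / ∫|φ|² dx; with m = 2.25.
Gaussian moments (u = x − x₀): ∫u^(2j)·e^(−2βu²) du = (2j−1)!!/(4β)^j · √(π/(2β)), odd powers integrate to 0; here √(π/(2β)) = 1.1035. Derivatives: d/dx e^(−βu²) = −2βu·e^(−βu²), d²/dx² e^(−βu²) = (4β²u² − 2β)·e^(−βu²).
State is unnormalized: ∫|φ|² dx = 1.1035, and ∫φ*·(−ħ²/2m · φ'') dx = 0.31633, so ⟨T⟩ = 0.31633 / 1.1035.
⟨T⟩ = 0.28667.

0.287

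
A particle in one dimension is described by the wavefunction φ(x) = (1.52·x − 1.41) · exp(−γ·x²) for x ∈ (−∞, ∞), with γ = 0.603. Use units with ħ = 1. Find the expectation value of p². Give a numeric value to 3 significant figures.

p² φ = −ħ² d²φ/dx²; ⟨p²⟩ = −ħ² ∫ φ*·φ'' dx / ∫|φ|² dx.
Expand each integrand as polynomial × e^(−2γx²) and use ∫x^(2j)·e^(−2γx²) dx = (2j−1)!!/(4γ)^j · √(π/(2γ)), odd powers → 0; here √(π/(2γ)) = 1.6140. Differentiate with the product rule, d/dx e^(−γx²) = −2γx·e^(−γx²).
State is unnormalized: ∫|φ|² dx = 4.7548, and ∫φ*·(−ħ² φ'') dx = 4.7316, so ⟨p²⟩ = 4.7316 / 4.7548.
⟨p²⟩ = 0.99513.

0.995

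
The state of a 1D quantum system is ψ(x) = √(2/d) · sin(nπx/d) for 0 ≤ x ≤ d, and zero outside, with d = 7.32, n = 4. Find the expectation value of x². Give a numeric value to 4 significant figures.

⟨x²⟩ = ∫ x²·|ψ|² dx (integrals over the domain).
With sin²θ = (1 − cos2θ)/2 on 0 ≤ x ≤ d: ∫sin²(nπx/d) dx = d/2, ∫x·sin²(nπx/d) dx = d²/4, ∫x²·sin²(nπx/d) dx = d³·(1/6 − 1/(4n²π²)); higher powers xᵏ the same way, integrating xᵏ·cos(2nπx/d) by parts.
⟨x²⟩ = 17.691.

17.69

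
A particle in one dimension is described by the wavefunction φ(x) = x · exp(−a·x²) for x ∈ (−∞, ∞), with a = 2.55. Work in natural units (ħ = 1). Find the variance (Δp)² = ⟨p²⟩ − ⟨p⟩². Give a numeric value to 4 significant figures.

Compute ⟨p⟩ and ⟨p²⟩ separately; (Δp)² = ⟨p²⟩ − ⟨p⟩².
Expand each integrand as polynomial × e^(−2ax²) and use ∫x^(2j)·e^(−2ax²) dx = (2j−1)!!/(4a)^j · √(π/(2a)), odd powers → 0; here √(π/(2a)) = 0.78486. Differentiate with the product rule, d/dx e^(−ax²) = −2ax·e^(−ax²).
Normalization: ∫|φ|² dx = 0.076947.
⟨p⟩ = 0.0000 and ⟨p²⟩ = 7.6500.
(Δp)² = 7.6500 − (0.0000)² = 7.6500.

7.650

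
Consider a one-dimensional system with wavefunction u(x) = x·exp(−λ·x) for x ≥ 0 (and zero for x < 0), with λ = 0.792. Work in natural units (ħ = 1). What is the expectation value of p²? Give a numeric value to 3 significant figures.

p² u = −ħ² d²u/dx²; ⟨p²⟩ = −ħ² ∫ u*·u'' dx / ∫|u|² dx.
Differentiate x·exp(−λ·x) with the product rule; every integrand then reduces to terms xʲ·e^(−2λx) on [0, ∞), with ∫₀^∞ xʲ·e^(−2λx) dx = j!/(2λ)^(j+1).
State is unnormalized: ∫|u|² dx = 0.50323, and ∫u*·(−ħ² u'') dx = 0.31566, so ⟨p²⟩ = 0.31566 / 0.50323.
⟨p²⟩ = 0.62726.

0.627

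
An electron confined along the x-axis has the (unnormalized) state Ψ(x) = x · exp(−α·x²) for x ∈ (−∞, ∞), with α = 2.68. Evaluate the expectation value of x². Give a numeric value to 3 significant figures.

⟨x²⟩ = ∫ x²·|Ψ|² dx / ∫|Ψ|² dx (integrals over the domain).
Expand each integrand as polynomial × e^(−2αx²) and use ∫x^(2j)·e^(−2αx²) dx = (2j−1)!!/(4α)^j · √(π/(2α)), odd powers → 0; here √(π/(2α)) = 0.76558.
State is unnormalized: ∫|Ψ|² dx = 0.071416, and ∫Ψ*·x²·Ψ dx = 0.019986, so ⟨x²⟩ = 0.019986 / 0.071416.
⟨x²⟩ = 0.27985.

0.280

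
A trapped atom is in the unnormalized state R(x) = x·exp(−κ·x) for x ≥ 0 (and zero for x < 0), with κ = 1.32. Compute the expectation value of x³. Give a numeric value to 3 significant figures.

⟨x³⟩ = ∫ x³·|R|² dx / ∫|R|² dx (integrals over the domain).
Every integrand reduces to terms xʲ·e^(−2κx) on [0, ∞); use ∫₀^∞ xʲ·e^(−2κx) dx = j!/(2κ)^(j+1).
State is unnormalized: ∫|R|² dx = 0.10870, and ∫R*·x³·R dx = 0.35445, so ⟨x³⟩ = 0.35445 / 0.10870.
⟨x³⟩ = 3.2609.

3.26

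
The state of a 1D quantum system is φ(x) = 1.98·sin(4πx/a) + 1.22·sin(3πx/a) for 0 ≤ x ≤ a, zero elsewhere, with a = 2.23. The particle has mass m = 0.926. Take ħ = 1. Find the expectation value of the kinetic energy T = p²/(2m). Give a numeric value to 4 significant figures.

15.08

T = −(ħ²/2m) d²/dx², so ⟨T⟩ = −(ħ²/2m) ∫ φ*·φ'' dx / ∫|φ|² dx; with m = 0.926.
d²/dx² sin(jπx/a) = −(jπ/a)²·sin(jπx/a); on 0 ≤ x ≤ a, ∫sin²(jπx/a) dx = a/2 and ∫sin(jπx/a)·sin(lπx/a) dx = 0 for j ≠ l, so only diagonal terms survive in ∫|φ|² and ∫φ·φ″; ∫φ·φ′ dx = [φ²/2] between the walls = 0.
State is unnormalized: ∫|φ|² dx = 6.0308, and ∫φ*·(−ħ²/2m · φ'') dx = 90.957, so ⟨T⟩ = 90.957 / 6.0308.
⟨T⟩ = 15.082.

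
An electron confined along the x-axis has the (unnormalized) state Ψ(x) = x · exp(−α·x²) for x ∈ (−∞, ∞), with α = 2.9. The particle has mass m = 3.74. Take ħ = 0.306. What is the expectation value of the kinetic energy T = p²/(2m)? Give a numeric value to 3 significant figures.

0.109

T = −(ħ²/2m) d²/dx², so ⟨T⟩ = −(ħ²/2m) ∫ Ψ*·Ψ'' dx / ∫|Ψ|² dx; with m = 3.74.
Expand each integrand as polynomial × e^(−2αx²) and use ∫x^(2j)·e^(−2αx²) dx = (2j−1)!!/(4α)^j · √(π/(2α)), odd powers → 0; here √(π/(2α)) = 0.73597. Differentiate with the product rule, d/dx e^(−αx²) = −2αx·e^(−αx²).
State is unnormalized: ∫|Ψ|² dx = 0.063446, and ∫Ψ*·(−ħ²/2m · Ψ'') dx = 0.0069098, so ⟨T⟩ = 0.0069098 / 0.063446.
⟨T⟩ = 0.10891.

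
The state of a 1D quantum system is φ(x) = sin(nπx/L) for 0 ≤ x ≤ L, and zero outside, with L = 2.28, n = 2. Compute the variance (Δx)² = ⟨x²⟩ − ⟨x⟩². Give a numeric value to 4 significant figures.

Compute ⟨x⟩ and ⟨x²⟩ separately, then (Δx)² = ⟨x²⟩ − ⟨x⟩².
With sin²θ = (1 − cos2θ)/2 on 0 ≤ x ≤ L: ∫sin²(nπx/L) dx = L/2, ∫x·sin²(nπx/L) dx = L²/4, ∫x²·sin²(nπx/L) dx = L³·(1/6 − 1/(4n²π²)); higher powers xᵏ the same way, integrating xᵏ·cos(2nπx/L) by parts.
Normalization: ∫|φ|² dx = 1.1400.
⟨x⟩ = 1.1400 and ⟨x²⟩ = 1.6670.
(Δx)² = 1.6670 − (1.1400)² = 0.36736.

0.3674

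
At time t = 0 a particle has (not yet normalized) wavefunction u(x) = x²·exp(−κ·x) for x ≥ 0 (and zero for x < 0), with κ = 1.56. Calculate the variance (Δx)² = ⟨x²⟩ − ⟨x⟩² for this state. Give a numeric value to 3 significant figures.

0.514

Compute ⟨x⟩ and ⟨x²⟩ separately, then (Δx)² = ⟨x²⟩ − ⟨x⟩².
Every integrand reduces to terms xʲ·e^(−2κx) on [0, ∞); use ∫₀^∞ xʲ·e^(−2κx) dx = j!/(2κ)^(j+1).
Normalization: ∫|u|² dx = 0.081178.
⟨x⟩ = 1.6026 and ⟨x²⟩ = 3.0819.
(Δx)² = 3.0819 − (1.6026)² = 0.51364.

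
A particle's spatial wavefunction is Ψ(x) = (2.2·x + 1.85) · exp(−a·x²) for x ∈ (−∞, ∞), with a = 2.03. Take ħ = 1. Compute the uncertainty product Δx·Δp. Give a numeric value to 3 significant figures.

0.506

Δx = √(⟨x²⟩−⟨x⟩²), Δp = √(⟨p²⟩−⟨p⟩²).
Expand each integrand as polynomial × e^(−2ax²) and use ∫x^(2j)·e^(−2ax²) dx = (2j−1)!!/(4a)^j · √(π/(2a)), odd powers → 0; here √(π/(2a)) = 0.87965. Differentiate with the product rule, d/dx e^(−ax²) = −2ax·e^(−ax²).
Normalization: ∫|Ψ|² dx = 3.5349.
⟨x⟩ = 0.24946, ⟨x²⟩ = 0.15969 ⇒ Δx = 0.31218.
⟨p⟩ = 0.0000, ⟨p²⟩ = 2.6322 ⇒ Δp = 1.6224.
Δx·Δp = 0.50648.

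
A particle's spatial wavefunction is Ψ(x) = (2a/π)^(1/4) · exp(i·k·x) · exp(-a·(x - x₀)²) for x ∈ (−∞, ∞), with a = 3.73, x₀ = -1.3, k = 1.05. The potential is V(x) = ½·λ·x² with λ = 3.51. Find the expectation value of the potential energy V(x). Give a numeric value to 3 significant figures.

⟨V⟩ = ∫ V(x)·|Ψ|² dx.
Gaussian moments (u = x − x₀): ∫u^(2j)·e^(−2au²) du = (2j−1)!!/(4a)^j · √(π/(2a)), odd powers integrate to 0; here √(π/(2a)) = 0.64894.
⟨V⟩ = 3.0836.

3.08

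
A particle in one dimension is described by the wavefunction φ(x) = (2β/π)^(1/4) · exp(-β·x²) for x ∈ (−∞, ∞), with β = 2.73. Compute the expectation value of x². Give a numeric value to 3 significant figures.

0.0916

⟨x²⟩ = ∫ x²·|φ|² dx (integrals over the domain).
Gaussian moments: ∫x^(2j)·e^(−2βx²) dx = (2j−1)!!/(4β)^j · √(π/(2β)), odd powers integrate to 0; here √(π/(2β)) = 0.75854.
⟨x²⟩ = 0.091575.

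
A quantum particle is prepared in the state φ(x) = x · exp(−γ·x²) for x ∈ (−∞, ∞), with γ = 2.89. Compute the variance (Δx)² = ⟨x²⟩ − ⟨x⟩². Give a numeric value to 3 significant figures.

Compute ⟨x⟩ and ⟨x²⟩ separately, then (Δx)² = ⟨x²⟩ − ⟨x⟩².
Expand each integrand as polynomial × e^(−2γx²) and use ∫x^(2j)·e^(−2γx²) dx = (2j−1)!!/(4γ)^j · √(π/(2γ)), odd powers → 0; here √(π/(2γ)) = 0.73724.
Normalization: ∫|φ|² dx = 0.063775.
⟨x⟩ = 0.0000 and ⟨x²⟩ = 0.25952.
(Δx)² = 0.25952 − (0.0000)² = 0.25952.

0.260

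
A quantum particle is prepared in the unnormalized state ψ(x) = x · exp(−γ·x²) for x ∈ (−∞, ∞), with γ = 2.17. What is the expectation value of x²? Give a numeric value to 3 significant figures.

⟨x²⟩ = ∫ x²·|ψ|² dx / ∫|ψ|² dx (integrals over the domain).
Expand each integrand as polynomial × e^(−2γx²) and use ∫x^(2j)·e^(−2γx²) dx = (2j−1)!!/(4γ)^j · √(π/(2γ)), odd powers → 0; here √(π/(2γ)) = 0.85081.
State is unnormalized: ∫|ψ|² dx = 0.098019, and ∫ψ*·x²·ψ dx = 0.033878, so ⟨x²⟩ = 0.033878 / 0.098019.
⟨x²⟩ = 0.34562.

0.346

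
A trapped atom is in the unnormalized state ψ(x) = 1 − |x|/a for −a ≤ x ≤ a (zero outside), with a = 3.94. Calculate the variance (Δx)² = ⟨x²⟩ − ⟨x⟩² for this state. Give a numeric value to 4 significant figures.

1.552

Compute ⟨x⟩ and ⟨x²⟩ separately, then (Δx)² = ⟨x²⟩ − ⟨x⟩².
ψ is even, so ∫ over [−a, a] = 2∫₀ᵃ with ψ = 1 − x/a there: ∫₀ᵃ (1 − x/a)² dx = a/3, ∫₀ᵃ x²(1 − x/a)² dx = a³/30, ∫₀ᵃ x⁴(1 − x/a)² dx = a⁵/105.
Normalization: ∫|ψ|² dx = 2.6267.
⟨x⟩ = 0.0000 and ⟨x²⟩ = 1.5524.
(Δx)² = 1.5524 − (0.0000)² = 1.5524.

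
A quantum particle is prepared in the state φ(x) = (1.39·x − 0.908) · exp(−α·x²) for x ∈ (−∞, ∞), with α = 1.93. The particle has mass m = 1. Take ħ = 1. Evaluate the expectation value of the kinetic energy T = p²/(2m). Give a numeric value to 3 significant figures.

1.41

T = −(ħ²/2m) d²/dx², so ⟨T⟩ = −(ħ²/2m) ∫ φ*·φ'' dx / ∫|φ|² dx; with m = 1.
Expand each integrand as polynomial × e^(−2αx²) and use ∫x^(2j)·e^(−2αx²) dx = (2j−1)!!/(4α)^j · √(π/(2α)), odd powers → 0; here √(π/(2α)) = 0.90216. Differentiate with the product rule, d/dx e^(−αx²) = −2αx·e^(−αx²).
State is unnormalized: ∫|φ|² dx = 0.96958, and ∫φ*·(−ħ²/2m · φ'') dx = 1.3714, so ⟨T⟩ = 1.3714 / 0.96958.
⟨T⟩ = 1.4144.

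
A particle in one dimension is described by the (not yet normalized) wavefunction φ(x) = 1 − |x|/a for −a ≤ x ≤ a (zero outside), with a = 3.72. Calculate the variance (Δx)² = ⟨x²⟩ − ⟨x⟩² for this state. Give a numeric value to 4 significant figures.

1.384

Compute ⟨x⟩ and ⟨x²⟩ separately, then (Δx)² = ⟨x²⟩ − ⟨x⟩².
φ is even, so ∫ over [−a, a] = 2∫₀ᵃ with φ = 1 − x/a there: ∫₀ᵃ (1 − x/a)² dx = a/3, ∫₀ᵃ x²(1 − x/a)² dx = a³/30, ∫₀ᵃ x⁴(1 − x/a)² dx = a⁵/105.
Normalization: ∫|φ|² dx = 2.4800.
⟨x⟩ = 0.0000 and ⟨x²⟩ = 1.3838.
(Δx)² = 1.3838 − (0.0000)² = 1.3838.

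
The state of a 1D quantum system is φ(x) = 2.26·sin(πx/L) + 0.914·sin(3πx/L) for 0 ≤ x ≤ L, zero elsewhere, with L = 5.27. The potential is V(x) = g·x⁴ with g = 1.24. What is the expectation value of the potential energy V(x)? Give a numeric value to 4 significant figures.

⟨V⟩ = ∫ V(x)·|φ|² dx / ∫|φ|² dx.
On 0 ≤ x ≤ L (j ≠ l): ∫sin²(jπx/L) dx = L/2, ∫sin(jπx/L)·sin(lπx/L) dx = 0; diagonal moments ∫x·sin²(jπx/L) dx = L²/4, ∫x²·sin²(jπx/L) dx = L³·(1/6 − 1/(4j²π²)); cross terms ∫x·sin(jπx/L)·sin(lπx/L) dx = 0 for j + l even and −4jlL²/(π²(j² − l²)²) for j + l odd, ∫x²·sin(jπx/L)·sin(lπx/L) dx = (−1)^(j+l)·4jlL³/(π²(j² − l²)²); higher powers the same way via product-to-sum and parts.
State is unnormalized: ∫|φ|² dx = 15.660, and ∫φ*·V(x)·φ dx = 2507.1, so ⟨V⟩ = 2507.1 / 15.660.
⟨V⟩ = 160.10.

160.1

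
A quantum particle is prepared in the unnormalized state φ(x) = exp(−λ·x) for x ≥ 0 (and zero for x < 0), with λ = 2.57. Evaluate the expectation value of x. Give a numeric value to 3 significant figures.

0.195

⟨x⟩ = ∫ x·|φ|² dx / ∫|φ|² dx (integrals over the domain).
Every integrand reduces to terms xʲ·e^(−2λx) on [0, ∞); use ∫₀^∞ xʲ·e^(−2λx) dx = j!/(2λ)^(j+1).
State is unnormalized: ∫|φ|² dx = 0.19455, and ∫φ*·x·φ dx = 0.037851, so ⟨x⟩ = 0.037851 / 0.19455.
⟨x⟩ = 0.19455.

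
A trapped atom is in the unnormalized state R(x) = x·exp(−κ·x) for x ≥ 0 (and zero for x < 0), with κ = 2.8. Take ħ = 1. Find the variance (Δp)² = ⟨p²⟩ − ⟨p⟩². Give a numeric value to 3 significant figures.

Compute ⟨p⟩ and ⟨p²⟩ separately; (Δp)² = ⟨p²⟩ − ⟨p⟩².
Differentiate x·exp(−κ·x) with the product rule; every integrand then reduces to terms xʲ·e^(−2κx) on [0, ∞), with ∫₀^∞ xʲ·e^(−2κx) dx = j!/(2κ)^(j+1).
Normalization: ∫|R|² dx = 0.011388.
⟨p⟩ = 0.0000 and ⟨p²⟩ = 7.8400.
(Δp)² = 7.8400 − (0.0000)² = 7.8400.

7.84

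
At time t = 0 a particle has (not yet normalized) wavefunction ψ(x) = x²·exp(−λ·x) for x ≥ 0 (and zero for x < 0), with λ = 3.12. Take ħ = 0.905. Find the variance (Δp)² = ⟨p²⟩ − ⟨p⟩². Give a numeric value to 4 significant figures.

2.658

Compute ⟨p⟩ and ⟨p²⟩ separately; (Δp)² = ⟨p²⟩ − ⟨p⟩².
Differentiate x²·exp(−λ·x) with the product rule; every integrand then reduces to terms xʲ·e^(−2λx) on [0, ∞), with ∫₀^∞ xʲ·e^(−2λx) dx = j!/(2λ)^(j+1).
Normalization: ∫|ψ|² dx = 0.0025368.
⟨p⟩ = 0.0000 and ⟨p²⟩ = 2.6576.
(Δp)² = 2.6576 − (0.0000)² = 2.6576.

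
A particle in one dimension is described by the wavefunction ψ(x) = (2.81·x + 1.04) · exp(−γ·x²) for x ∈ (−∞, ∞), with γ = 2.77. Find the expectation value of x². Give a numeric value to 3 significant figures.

0.162

⟨x²⟩ = ∫ x²·|ψ|² dx / ∫|ψ|² dx (integrals over the domain).
Expand each integrand as polynomial × e^(−2γx²) and use ∫x^(2j)·e^(−2γx²) dx = (2j−1)!!/(4γ)^j · √(π/(2γ)), odd powers → 0; here √(π/(2γ)) = 0.75304.
State is unnormalized: ∫|ψ|² dx = 1.3511, and ∫ψ*·x²·ψ dx = 0.21881, so ⟨x²⟩ = 0.21881 / 1.3511.
⟨x²⟩ = 0.16195.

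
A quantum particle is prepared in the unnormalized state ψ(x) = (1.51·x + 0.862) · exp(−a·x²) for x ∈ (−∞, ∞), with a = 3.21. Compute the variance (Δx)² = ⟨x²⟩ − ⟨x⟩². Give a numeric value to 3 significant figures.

Compute ⟨x⟩ and ⟨x²⟩ separately, then (Δx)² = ⟨x²⟩ − ⟨x⟩².
Expand each integrand as polynomial × e^(−2ax²) and use ∫x^(2j)·e^(−2ax²) dx = (2j−1)!!/(4a)^j · √(π/(2a)), odd powers → 0; here √(π/(2a)) = 0.69953.
Normalization: ∫|ψ|² dx = 0.64400.
⟨x⟩ = 0.22023 and ⟨x²⟩ = 0.10793.
(Δx)² = 0.10793 − (0.22023)² = 0.059427.

0.0594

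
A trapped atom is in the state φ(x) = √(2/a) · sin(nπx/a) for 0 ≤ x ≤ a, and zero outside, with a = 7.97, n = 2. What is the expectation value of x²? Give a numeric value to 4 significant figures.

20.37

⟨x²⟩ = ∫ x²·|φ|² dx (integrals over the domain).
With sin²θ = (1 − cos2θ)/2 on 0 ≤ x ≤ a: ∫sin²(nπx/a) dx = a/2, ∫x·sin²(nπx/a) dx = a²/4, ∫x²·sin²(nπx/a) dx = a³·(1/6 − 1/(4n²π²)); higher powers xᵏ the same way, integrating xᵏ·cos(2nπx/a) by parts.
⟨x²⟩ = 20.369.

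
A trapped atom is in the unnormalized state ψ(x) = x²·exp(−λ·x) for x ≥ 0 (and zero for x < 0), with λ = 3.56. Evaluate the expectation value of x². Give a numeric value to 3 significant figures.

0.592

⟨x²⟩ = ∫ x²·|ψ|² dx / ∫|ψ|² dx (integrals over the domain).
Every integrand reduces to terms xʲ·e^(−2λx) on [0, ∞); use ∫₀^∞ xʲ·e^(−2λx) dx = j!/(2λ)^(j+1).
State is unnormalized: ∫|ψ|² dx = 0.0013116, and ∫ψ*·x²·ψ dx = 0.00077620, so ⟨x²⟩ = 0.00077620 / 0.0013116.
⟨x²⟩ = 0.59178.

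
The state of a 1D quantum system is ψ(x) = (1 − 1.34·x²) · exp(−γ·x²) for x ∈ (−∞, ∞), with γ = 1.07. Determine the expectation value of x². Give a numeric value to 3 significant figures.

0.207

⟨x²⟩ = ∫ x²·|ψ|² dx / ∫|ψ|² dx (integrals over the domain).
Expand each integrand as polynomial × e^(−2γx²) and use ∫x^(2j)·e^(−2γx²) dx = (2j−1)!!/(4γ)^j · √(π/(2γ)), odd powers → 0; here √(π/(2γ)) = 1.2116.
State is unnormalized: ∫|ψ|² dx = 0.80924, and ∫ψ*·x²·ψ dx = 0.16754, so ⟨x²⟩ = 0.16754 / 0.80924.
⟨x²⟩ = 0.20703.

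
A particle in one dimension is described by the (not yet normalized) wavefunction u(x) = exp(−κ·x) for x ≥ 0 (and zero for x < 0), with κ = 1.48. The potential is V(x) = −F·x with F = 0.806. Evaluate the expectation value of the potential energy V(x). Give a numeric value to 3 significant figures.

-0.272

⟨V⟩ = ∫ V(x)·|u|² dx / ∫|u|² dx.
Every integrand reduces to terms xʲ·e^(−2κx) on [0, ∞); use ∫₀^∞ xʲ·e^(−2κx) dx = j!/(2κ)^(j+1).
State is unnormalized: ∫|u|² dx = 0.33784, and ∫u*·V(x)·u dx = -0.091992, so ⟨V⟩ = -0.091992 / 0.33784.
⟨V⟩ = -0.27230.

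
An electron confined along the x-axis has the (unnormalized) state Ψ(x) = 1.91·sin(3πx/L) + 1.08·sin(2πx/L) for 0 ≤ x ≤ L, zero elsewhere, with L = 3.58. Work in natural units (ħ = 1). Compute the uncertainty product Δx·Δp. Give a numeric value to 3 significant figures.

Δx = √(⟨x²⟩−⟨x⟩²), Δp = √(⟨p²⟩−⟨p⟩²).
On 0 ≤ x ≤ L (j ≠ l): ∫sin²(jπx/L) dx = L/2, ∫sin(jπx/L)·sin(lπx/L) dx = 0; diagonal moments ∫x·sin²(jπx/L) dx = L²/4, ∫x²·sin²(jπx/L) dx = L³·(1/6 − 1/(4j²π²)); cross terms ∫x·sin(jπx/L)·sin(lπx/L) dx = 0 for j + l even and −4jlL²/(π²(j² − l²)²) for j + l odd, ∫x²·sin(jπx/L)·sin(lπx/L) dx = (−1)^(j+l)·4jlL³/(π²(j² − l²)²); higher powers the same way via product-to-sum and parts. d²/dx² sin(jπx/L) = −(jπ/L)²·sin(jπx/L); on 0 ≤ x ≤ L, ∫sin²(jπx/L) dx = L/2 and ∫sin(jπx/L)·sin(lπx/L) dx = 0 for j ≠ l, so only diagonal terms survive in ∫|Ψ|² and ∫Ψ·Ψ″; ∫Ψ·Ψ′ dx = [Ψ²/2] between the walls = 0.
Normalization: ∫|Ψ|² dx = 8.6180.
⟨x⟩ = 1.1932, ⟨x²⟩ = 2.0416 ⇒ Δx = 0.78606.
⟨p⟩ = 0.0000, ⟨p²⟩ = 5.9979 ⇒ Δp = 2.4491.
Δx·Δp = 1.9251.

1.93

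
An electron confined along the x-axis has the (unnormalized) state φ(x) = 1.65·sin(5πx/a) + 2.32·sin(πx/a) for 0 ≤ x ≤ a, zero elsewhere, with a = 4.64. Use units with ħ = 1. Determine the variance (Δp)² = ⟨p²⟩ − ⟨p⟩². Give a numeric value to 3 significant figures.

4.15

Compute ⟨p⟩ and ⟨p²⟩ separately; (Δp)² = ⟨p²⟩ − ⟨p⟩².
d²/dx² sin(jπx/a) = −(jπ/a)²·sin(jπx/a); on 0 ≤ x ≤ a, ∫sin²(jπx/a) dx = a/2 and ∫sin(jπx/a)·sin(lπx/a) dx = 0 for j ≠ l, so only diagonal terms survive in ∫|φ|² and ∫φ·φ″; ∫φ·φ′ dx = [φ²/2] between the walls = 0.
Normalization: ∫|φ|² dx = 18.803.
⟨p⟩ = 0.0000 and ⟨p²⟩ = 4.1541.
(Δp)² = 4.1541 − (0.0000)² = 4.1541.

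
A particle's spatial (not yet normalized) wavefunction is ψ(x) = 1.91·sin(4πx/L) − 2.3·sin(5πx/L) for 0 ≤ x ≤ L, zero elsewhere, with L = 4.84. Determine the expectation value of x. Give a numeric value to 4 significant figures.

3.372

⟨x⟩ = ∫ x·|ψ|² dx / ∫|ψ|² dx (integrals over the domain).
On 0 ≤ x ≤ L (j ≠ l): ∫sin²(jπx/L) dx = L/2, ∫sin(jπx/L)·sin(lπx/L) dx = 0; diagonal moments ∫x·sin²(jπx/L) dx = L²/4, ∫x²·sin²(jπx/L) dx = L³·(1/6 − 1/(4j²π²)); cross terms ∫x·sin(jπx/L)·sin(lπx/L) dx = 0 for j + l even and −4jlL²/(π²(j² − l²)²) for j + l odd, ∫x²·sin(jπx/L)·sin(lπx/L) dx = (−1)^(j+l)·4jlL³/(π²(j² − l²)²); higher powers the same way via product-to-sum and parts.
State is unnormalized: ∫|ψ|² dx = 21.630, and ∫ψ*·x·ψ dx = 72.941, so ⟨x⟩ = 72.941 / 21.630.
⟨x⟩ = 3.3722.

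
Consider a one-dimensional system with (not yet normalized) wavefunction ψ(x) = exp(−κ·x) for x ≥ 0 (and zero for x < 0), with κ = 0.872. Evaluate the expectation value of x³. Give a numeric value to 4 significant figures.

1.131

⟨x³⟩ = ∫ x³·|ψ|² dx / ∫|ψ|² dx (integrals over the domain).
Every integrand reduces to terms xʲ·e^(−2κx) on [0, ∞); use ∫₀^∞ xʲ·e^(−2κx) dx = j!/(2κ)^(j+1).
State is unnormalized: ∫|ψ|² dx = 0.57339, and ∫ψ*·x³·ψ dx = 0.64858, so ⟨x³⟩ = 0.64858 / 0.57339.
⟨x³⟩ = 1.1311.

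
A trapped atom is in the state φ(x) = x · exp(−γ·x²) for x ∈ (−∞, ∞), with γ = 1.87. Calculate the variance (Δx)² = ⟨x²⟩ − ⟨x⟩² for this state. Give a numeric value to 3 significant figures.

0.401

Compute ⟨x⟩ and ⟨x²⟩ separately, then (Δx)² = ⟨x²⟩ − ⟨x⟩².
Expand each integrand as polynomial × e^(−2γx²) and use ∫x^(2j)·e^(−2γx²) dx = (2j−1)!!/(4γ)^j · √(π/(2γ)), odd powers → 0; here √(π/(2γ)) = 0.91651.
Normalization: ∫|φ|² dx = 0.12253.
⟨x⟩ = 0.0000 and ⟨x²⟩ = 0.40107.
(Δx)² = 0.40107 − (0.0000)² = 0.40107.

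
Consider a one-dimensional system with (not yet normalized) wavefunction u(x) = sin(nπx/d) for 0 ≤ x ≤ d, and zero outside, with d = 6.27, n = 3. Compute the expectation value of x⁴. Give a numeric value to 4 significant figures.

292.0

⟨x⁴⟩ = ∫ x⁴·|u|² dx / ∫|u|² dx (integrals over the domain).
With sin²θ = (1 − cos2θ)/2 on 0 ≤ x ≤ d: ∫sin²(nπx/d) dx = d/2, ∫x·sin²(nπx/d) dx = d²/4, ∫x²·sin²(nπx/d) dx = d³·(1/6 − 1/(4n²π²)); higher powers xᵏ the same way, integrating xᵏ·cos(2nπx/d) by parts.
State is unnormalized: ∫|u|² dx = 3.1350, and ∫u*·x⁴·u dx = 915.41, so ⟨x⁴⟩ = 915.41 / 3.1350.
⟨x⁴⟩ = 292.00.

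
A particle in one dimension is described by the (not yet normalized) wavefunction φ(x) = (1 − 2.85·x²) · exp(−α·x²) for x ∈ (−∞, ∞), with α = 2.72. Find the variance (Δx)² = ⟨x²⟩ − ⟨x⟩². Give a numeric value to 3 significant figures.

Compute ⟨x⟩ and ⟨x²⟩ separately, then (Δx)² = ⟨x²⟩ − ⟨x⟩².
Expand each integrand as polynomial × e^(−2αx²) and use ∫x^(2j)·e^(−2αx²) dx = (2j−1)!!/(4α)^j · √(π/(2α)), odd powers → 0; here √(π/(2α)) = 0.75993.
Normalization: ∫|φ|² dx = 0.51824.
⟨x⟩ = 0.0000 and ⟨x²⟩ = 0.061669.
(Δx)² = 0.061669 − (0.0000)² = 0.061669.

0.0617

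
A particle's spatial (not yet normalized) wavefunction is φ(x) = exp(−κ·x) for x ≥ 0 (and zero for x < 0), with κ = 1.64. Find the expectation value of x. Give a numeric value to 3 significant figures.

0.305

⟨x⟩ = ∫ x·|φ|² dx / ∫|φ|² dx (integrals over the domain).
Every integrand reduces to terms xʲ·e^(−2κx) on [0, ∞); use ∫₀^∞ xʲ·e^(−2κx) dx = j!/(2κ)^(j+1).
State is unnormalized: ∫|φ|² dx = 0.30488, and ∫φ*·x·φ dx = 0.092951, so ⟨x⟩ = 0.092951 / 0.30488.
⟨x⟩ = 0.30488.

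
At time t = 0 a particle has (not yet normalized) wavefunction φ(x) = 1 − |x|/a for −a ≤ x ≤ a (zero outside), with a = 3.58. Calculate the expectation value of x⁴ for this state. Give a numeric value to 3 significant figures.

⟨x⁴⟩ = ∫ x⁴·|φ|² dx / ∫|φ|² dx (integrals over the domain).
φ is even, so ∫ over [−a, a] = 2∫₀ᵃ with φ = 1 − x/a there: ∫₀ᵃ (1 − x/a)² dx = a/3, ∫₀ᵃ x²(1 − x/a)² dx = a³/30, ∫₀ᵃ x⁴(1 − x/a)² dx = a⁵/105.
State is unnormalized: ∫|φ|² dx = 2.3867, and ∫φ*·x⁴·φ dx = 11.201, so ⟨x⁴⟩ = 11.201 / 2.3867.
⟨x⁴⟩ = 4.6931.

4.69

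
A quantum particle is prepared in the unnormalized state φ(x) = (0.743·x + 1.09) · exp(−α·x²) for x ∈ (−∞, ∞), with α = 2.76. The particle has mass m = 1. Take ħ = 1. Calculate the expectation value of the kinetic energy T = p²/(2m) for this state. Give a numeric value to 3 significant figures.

T = −(ħ²/2m) d²/dx², so ⟨T⟩ = −(ħ²/2m) ∫ φ*·φ'' dx / ∫|φ|² dx; with m = 1.
Expand each integrand as polynomial × e^(−2αx²) and use ∫x^(2j)·e^(−2αx²) dx = (2j−1)!!/(4α)^j · √(π/(2α)), odd powers → 0; here √(π/(2α)) = 0.75441. Differentiate with the product rule, d/dx e^(−αx²) = −2αx·e^(−αx²).
State is unnormalized: ∫|φ|² dx = 0.93403, and ∫φ*·(−ħ²/2m · φ'') dx = 1.3931, so ⟨T⟩ = 1.3931 / 0.93403.
⟨T⟩ = 1.4915.

1.49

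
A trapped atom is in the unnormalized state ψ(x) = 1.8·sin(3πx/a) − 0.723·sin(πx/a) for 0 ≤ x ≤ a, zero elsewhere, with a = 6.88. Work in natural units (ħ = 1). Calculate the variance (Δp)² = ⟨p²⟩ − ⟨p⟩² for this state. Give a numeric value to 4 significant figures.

1.645

Compute ⟨p⟩ and ⟨p²⟩ separately; (Δp)² = ⟨p²⟩ − ⟨p⟩².
d²/dx² sin(jπx/a) = −(jπ/a)²·sin(jπx/a); on 0 ≤ x ≤ a, ∫sin²(jπx/a) dx = a/2 and ∫sin(jπx/a)·sin(lπx/a) dx = 0 for j ≠ l, so only diagonal terms survive in ∫|ψ|² and ∫ψ·ψ″; ∫ψ·ψ′ dx = [ψ²/2] between the walls = 0.
Normalization: ∫|ψ|² dx = 12.944.
⟨p⟩ = 0.0000 and ⟨p²⟩ = 1.6448.
(Δp)² = 1.6448 − (0.0000)² = 1.6448.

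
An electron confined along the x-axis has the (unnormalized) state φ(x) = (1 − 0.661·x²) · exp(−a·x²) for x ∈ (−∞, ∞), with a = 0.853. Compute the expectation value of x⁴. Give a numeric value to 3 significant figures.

0.134

⟨x⁴⟩ = ∫ x⁴·|φ|² dx / ∫|φ|² dx (integrals over the domain).
Expand each integrand as polynomial × e^(−2ax²) and use ∫x^(2j)·e^(−2ax²) dx = (2j−1)!!/(4a)^j · √(π/(2a)), odd powers → 0; here √(π/(2a)) = 1.3570.
State is unnormalized: ∫|φ|² dx = 0.98402, and ∫φ*·x⁴·φ dx = 0.13159, so ⟨x⁴⟩ = 0.13159 / 0.98402.
⟨x⁴⟩ = 0.13372.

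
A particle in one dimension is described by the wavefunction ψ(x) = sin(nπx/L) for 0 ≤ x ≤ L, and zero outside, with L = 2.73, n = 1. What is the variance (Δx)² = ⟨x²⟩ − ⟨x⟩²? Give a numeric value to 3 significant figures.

Compute ⟨x⟩ and ⟨x²⟩ separately, then (Δx)² = ⟨x²⟩ − ⟨x⟩².
With sin²θ = (1 − cos2θ)/2 on 0 ≤ x ≤ L: ∫sin²(nπx/L) dx = L/2, ∫x·sin²(nπx/L) dx = L²/4, ∫x²·sin²(nπx/L) dx = L³·(1/6 − 1/(4n²π²)); higher powers xᵏ the same way, integrating xᵏ·cos(2nπx/L) by parts.
Normalization: ∫|ψ|² dx = 1.3650.
⟨x⟩ = 1.3650 and ⟨x²⟩ = 2.1067.
(Δx)² = 2.1067 − (1.3650)² = 0.24351.

0.244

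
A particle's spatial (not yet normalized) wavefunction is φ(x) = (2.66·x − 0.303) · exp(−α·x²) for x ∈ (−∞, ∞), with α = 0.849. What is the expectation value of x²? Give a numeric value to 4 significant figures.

0.8585

⟨x²⟩ = ∫ x²·|φ|² dx / ∫|φ|² dx (integrals over the domain).
Expand each integrand as polynomial × e^(−2αx²) and use ∫x^(2j)·e^(−2αx²) dx = (2j−1)!!/(4α)^j · √(π/(2α)), odd powers → 0; here √(π/(2α)) = 1.3602.
State is unnormalized: ∫|φ|² dx = 2.9589, and ∫φ*·x²·φ dx = 2.5403, so ⟨x²⟩ = 2.5403 / 2.9589.
⟨x²⟩ = 0.85854.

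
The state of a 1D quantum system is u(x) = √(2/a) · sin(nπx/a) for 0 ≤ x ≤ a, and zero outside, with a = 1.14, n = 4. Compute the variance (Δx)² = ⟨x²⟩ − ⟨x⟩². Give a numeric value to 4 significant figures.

Compute ⟨x⟩ and ⟨x²⟩ separately, then (Δx)² = ⟨x²⟩ − ⟨x⟩².
With sin²θ = (1 − cos2θ)/2 on 0 ≤ x ≤ a: ∫sin²(nπx/a) dx = a/2, ∫x·sin²(nπx/a) dx = a²/4, ∫x²·sin²(nπx/a) dx = a³·(1/6 − 1/(4n²π²)); higher powers xᵏ the same way, integrating xᵏ·cos(2nπx/a) by parts.
⟨x⟩ = 0.57000 and ⟨x²⟩ = 0.42909.
(Δx)² = 0.42909 − (0.57000)² = 0.10419.

0.1042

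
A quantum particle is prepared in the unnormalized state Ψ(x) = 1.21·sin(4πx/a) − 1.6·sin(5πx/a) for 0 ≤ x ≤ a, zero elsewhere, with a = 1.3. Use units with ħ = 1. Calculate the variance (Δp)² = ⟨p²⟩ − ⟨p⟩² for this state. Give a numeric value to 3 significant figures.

127.

Compute ⟨p⟩ and ⟨p²⟩ separately; (Δp)² = ⟨p²⟩ − ⟨p⟩².
d²/dx² sin(jπx/a) = −(jπ/a)²·sin(jπx/a); on 0 ≤ x ≤ a, ∫sin²(jπx/a) dx = a/2 and ∫sin(jπx/a)·sin(lπx/a) dx = 0 for j ≠ l, so only diagonal terms survive in ∫|Ψ|² and ∫Ψ·Ψ″; ∫Ψ·Ψ′ dx = [Ψ²/2] between the walls = 0.
Normalization: ∫|Ψ|² dx = 2.6157.
⟨p⟩ = 0.0000 and ⟨p²⟩ = 126.88.
(Δp)² = 126.88 − (0.0000)² = 126.88.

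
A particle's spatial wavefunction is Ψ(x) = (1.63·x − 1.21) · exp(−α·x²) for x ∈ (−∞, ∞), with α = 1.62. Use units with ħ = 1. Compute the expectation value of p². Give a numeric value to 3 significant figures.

p² Ψ = −ħ² d²Ψ/dx²; ⟨p²⟩ = −ħ² ∫ Ψ*·Ψ'' dx / ∫|Ψ|² dx.
Expand each integrand as polynomial × e^(−2αx²) and use ∫x^(2j)·e^(−2αx²) dx = (2j−1)!!/(4α)^j · √(π/(2α)), odd powers → 0; here √(π/(2α)) = 0.98470. Differentiate with the product rule, d/dx e^(−αx²) = −2αx·e^(−αx²).
State is unnormalized: ∫|Ψ|² dx = 1.8454, and ∫Ψ*·(−ħ² Ψ'') dx = 4.2977, so ⟨p²⟩ = 4.2977 / 1.8454.
⟨p²⟩ = 2.3288.

2.33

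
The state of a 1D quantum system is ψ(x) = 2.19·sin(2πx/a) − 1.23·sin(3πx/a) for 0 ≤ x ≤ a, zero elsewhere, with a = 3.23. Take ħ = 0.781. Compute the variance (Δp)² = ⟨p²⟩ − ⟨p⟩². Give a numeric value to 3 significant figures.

3.00

Compute ⟨p⟩ and ⟨p²⟩ separately; (Δp)² = ⟨p²⟩ − ⟨p⟩².
d²/dx² sin(jπx/a) = −(jπ/a)²·sin(jπx/a); on 0 ≤ x ≤ a, ∫sin²(jπx/a) dx = a/2 and ∫sin(jπx/a)·sin(lπx/a) dx = 0 for j ≠ l, so only diagonal terms survive in ∫|ψ|² and ∫ψ·ψ″; ∫ψ·ψ′ dx = [ψ²/2] between the walls = 0.
Normalization: ∫|ψ|² dx = 10.189.
⟨p⟩ = 0.0000 and ⟨p²⟩ = 3.0000.
(Δp)² = 3.0000 − (0.0000)² = 3.0000.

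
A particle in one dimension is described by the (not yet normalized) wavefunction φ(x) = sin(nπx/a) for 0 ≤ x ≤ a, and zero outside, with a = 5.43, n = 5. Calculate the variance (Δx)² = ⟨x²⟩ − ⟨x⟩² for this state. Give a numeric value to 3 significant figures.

Compute ⟨x⟩ and ⟨x²⟩ separately, then (Δx)² = ⟨x²⟩ − ⟨x⟩².
With sin²θ = (1 − cos2θ)/2 on 0 ≤ x ≤ a: ∫sin²(nπx/a) dx = a/2, ∫x·sin²(nπx/a) dx = a²/4, ∫x²·sin²(nπx/a) dx = a³·(1/6 − 1/(4n²π²)); higher powers xᵏ the same way, integrating xᵏ·cos(2nπx/a) by parts.
Normalization: ∫|φ|² dx = 2.7150.
⟨x⟩ = 2.7150 and ⟨x²⟩ = 9.7686.
(Δx)² = 9.7686 − (2.7150)² = 2.3973.

2.40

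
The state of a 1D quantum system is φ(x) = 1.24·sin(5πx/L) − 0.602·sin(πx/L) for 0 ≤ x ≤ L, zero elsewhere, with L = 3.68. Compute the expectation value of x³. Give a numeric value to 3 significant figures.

11.2

⟨x³⟩ = ∫ x³·|φ|² dx / ∫|φ|² dx (integrals over the domain).
On 0 ≤ x ≤ L (j ≠ l): ∫sin²(jπx/L) dx = L/2, ∫sin(jπx/L)·sin(lπx/L) dx = 0; diagonal moments ∫x·sin²(jπx/L) dx = L²/4, ∫x²·sin²(jπx/L) dx = L³·(1/6 − 1/(4j²π²)); cross terms ∫x·sin(jπx/L)·sin(lπx/L) dx = 0 for j + l even and −4jlL²/(π²(j² − l²)²) for j + l odd, ∫x²·sin(jπx/L)·sin(lπx/L) dx = (−1)^(j+l)·4jlL³/(π²(j² − l²)²); higher powers the same way via product-to-sum and parts.
State is unnormalized: ∫|φ|² dx = 3.4960, and ∫φ*·x³·φ dx = 39.158, so ⟨x³⟩ = 39.158 / 3.4960.
⟨x³⟩ = 11.201.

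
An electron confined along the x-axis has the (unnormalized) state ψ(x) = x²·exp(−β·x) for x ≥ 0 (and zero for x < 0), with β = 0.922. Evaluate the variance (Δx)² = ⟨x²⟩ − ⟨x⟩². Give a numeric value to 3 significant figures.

Compute ⟨x⟩ and ⟨x²⟩ separately, then (Δx)² = ⟨x²⟩ − ⟨x⟩².
Every integrand reduces to terms xʲ·e^(−2βx) on [0, ∞); use ∫₀^∞ xʲ·e^(−2βx) dx = j!/(2β)^(j+1).
Normalization: ∫|ψ|² dx = 1.1257.
⟨x⟩ = 2.7115 and ⟨x²⟩ = 8.8227.
(Δx)² = 8.8227 − (2.7115)² = 1.4704.

1.47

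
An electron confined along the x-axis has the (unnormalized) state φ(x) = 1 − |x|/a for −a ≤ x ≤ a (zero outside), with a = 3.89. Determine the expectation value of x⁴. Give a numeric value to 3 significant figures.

⟨x⁴⟩ = ∫ x⁴·|φ|² dx / ∫|φ|² dx (integrals over the domain).
φ is even, so ∫ over [−a, a] = 2∫₀ᵃ with φ = 1 − x/a there: ∫₀ᵃ (1 − x/a)² dx = a/3, ∫₀ᵃ x²(1 − x/a)² dx = a³/30, ∫₀ᵃ x⁴(1 − x/a)² dx = a⁵/105.
State is unnormalized: ∫|φ|² dx = 2.5933, and ∫φ*·x⁴·φ dx = 16.966, so ⟨x⁴⟩ = 16.966 / 2.5933.
⟨x⁴⟩ = 6.5423.

6.54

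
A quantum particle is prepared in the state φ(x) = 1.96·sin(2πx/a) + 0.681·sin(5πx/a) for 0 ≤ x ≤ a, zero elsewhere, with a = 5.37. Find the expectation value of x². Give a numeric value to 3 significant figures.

⟨x²⟩ = ∫ x²·|φ|² dx / ∫|φ|² dx (integrals over the domain).
On 0 ≤ x ≤ a (j ≠ l): ∫sin²(jπx/a) dx = a/2, ∫sin(jπx/a)·sin(lπx/a) dx = 0; diagonal moments ∫x·sin²(jπx/a) dx = a²/4, ∫x²·sin²(jπx/a) dx = a³·(1/6 − 1/(4j²π²)); cross terms ∫x·sin(jπx/a)·sin(lπx/a) dx = 0 for j + l even and −4jla²/(π²(j² − l²)²) for j + l odd, ∫x²·sin(jπx/a)·sin(lπx/a) dx = (−1)^(j+l)·4jla³/(π²(j² − l²)²); higher powers the same way via product-to-sum and parts.
State is unnormalized: ∫|φ|² dx = 11.560, and ∫φ*·x²·φ dx = 103.48, so ⟨x²⟩ = 103.48 / 11.560.
⟨x²⟩ = 8.9515.

8.95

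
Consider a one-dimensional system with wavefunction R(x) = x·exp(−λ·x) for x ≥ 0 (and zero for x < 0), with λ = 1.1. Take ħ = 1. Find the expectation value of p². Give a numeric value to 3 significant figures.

p² R = −ħ² d²R/dx²; ⟨p²⟩ = −ħ² ∫ R*·R'' dx / ∫|R|² dx.
Differentiate x·exp(−λ·x) with the product rule; every integrand then reduces to terms xʲ·e^(−2λx) on [0, ∞), with ∫₀^∞ xʲ·e^(−2λx) dx = j!/(2λ)^(j+1).
State is unnormalized: ∫|R|² dx = 0.18783, and ∫R*·(−ħ² R'') dx = 0.22727, so ⟨p²⟩ = 0.22727 / 0.18783.
⟨p²⟩ = 1.2100.

1.21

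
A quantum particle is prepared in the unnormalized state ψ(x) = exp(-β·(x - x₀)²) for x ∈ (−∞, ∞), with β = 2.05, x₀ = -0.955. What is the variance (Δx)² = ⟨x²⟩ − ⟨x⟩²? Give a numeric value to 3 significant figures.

Compute ⟨x⟩ and ⟨x²⟩ separately, then (Δx)² = ⟨x²⟩ − ⟨x⟩².
Gaussian moments (u = x − x₀): ∫u^(2j)·e^(−2βu²) du = (2j−1)!!/(4β)^j · √(π/(2β)), odd powers integrate to 0; here √(π/(2β)) = 0.87535.
Normalization: ∫|ψ|² dx = 0.87535.
⟨x⟩ = -0.95500 and ⟨x²⟩ = 1.0340.
(Δx)² = 1.0340 − (-0.95500)² = 0.12195.

0.122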